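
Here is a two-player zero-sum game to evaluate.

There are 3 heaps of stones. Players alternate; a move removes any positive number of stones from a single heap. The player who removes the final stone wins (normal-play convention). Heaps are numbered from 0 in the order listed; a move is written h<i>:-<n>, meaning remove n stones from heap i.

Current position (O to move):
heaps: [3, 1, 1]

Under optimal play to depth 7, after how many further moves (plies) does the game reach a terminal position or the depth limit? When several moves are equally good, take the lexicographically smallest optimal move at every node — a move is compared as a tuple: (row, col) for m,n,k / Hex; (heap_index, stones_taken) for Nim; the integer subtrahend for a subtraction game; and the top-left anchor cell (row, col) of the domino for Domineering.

p1 O@[(3,1,1)]: h0:-1[(2,1,1)]-1 h0:-2[(1,1,1)]-1 h0:-3[(0,1,1)]+1* h1:-1[(3,0,1)]-1 h2:-1[(3,1,0)]-1
p2 X@[(0,1,1)]: h1:-1[(0,0,1)]-1* h2:-1[(0,1,0)]-1
p3 O@[(0,0,1)]: h2:-1[(0,0,0)]+1*
p4 X@[(0,0,0)] terminal -1; root [(3,1,1)] d7

PV length from [(3,1,1)]: 3 plies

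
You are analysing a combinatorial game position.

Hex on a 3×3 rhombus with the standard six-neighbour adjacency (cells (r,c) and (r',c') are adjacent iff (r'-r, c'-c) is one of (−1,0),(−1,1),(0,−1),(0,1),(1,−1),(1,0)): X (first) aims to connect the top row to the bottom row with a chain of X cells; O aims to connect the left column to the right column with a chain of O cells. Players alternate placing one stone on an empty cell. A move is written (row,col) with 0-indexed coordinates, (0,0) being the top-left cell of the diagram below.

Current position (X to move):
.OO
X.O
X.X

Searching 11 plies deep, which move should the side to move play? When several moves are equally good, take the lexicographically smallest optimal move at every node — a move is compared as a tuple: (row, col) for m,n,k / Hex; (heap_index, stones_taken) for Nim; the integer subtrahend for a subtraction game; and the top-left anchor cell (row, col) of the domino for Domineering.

[.OO/X.O/X.X] X move#1: (0,0):+1/XOO/X.O/X.X*, (1,1):-1/.OO/XXO/X.X, (2,1):-1/.OO/X.O/XXX
[XOO/X.O/X.X] end (terminal -1, O#2); searched .OO/X.O/X.X to 11

X's best at [.OO/X.O/X.X]: (0,0)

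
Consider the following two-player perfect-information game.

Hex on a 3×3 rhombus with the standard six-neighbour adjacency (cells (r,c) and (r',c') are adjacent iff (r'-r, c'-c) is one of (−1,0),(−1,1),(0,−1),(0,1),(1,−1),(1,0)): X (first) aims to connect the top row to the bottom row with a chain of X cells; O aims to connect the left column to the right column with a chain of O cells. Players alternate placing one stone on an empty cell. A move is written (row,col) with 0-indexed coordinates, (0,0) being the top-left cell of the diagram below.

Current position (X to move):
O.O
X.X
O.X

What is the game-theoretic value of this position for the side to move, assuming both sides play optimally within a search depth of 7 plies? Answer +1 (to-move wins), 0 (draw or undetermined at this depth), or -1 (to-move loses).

value(O.O/X.X/O.X, X) = -1

[O.O/X.X/O.X] X move#1: (0,1):-1/OXO/X.X/O.X*, (1,1):-1/O.O/XXX/O.X, (2,1):-1/O.O/X.X/OXX
[OXO/X.X/O.X] O move#2: (1,1):+1/OXO/XOX/O.X*, (2,1):-1/OXO/X.X/OOX
[OXO/XOX/O.X] end (terminal -1, X#3); searched O.O/X.X/O.X to 7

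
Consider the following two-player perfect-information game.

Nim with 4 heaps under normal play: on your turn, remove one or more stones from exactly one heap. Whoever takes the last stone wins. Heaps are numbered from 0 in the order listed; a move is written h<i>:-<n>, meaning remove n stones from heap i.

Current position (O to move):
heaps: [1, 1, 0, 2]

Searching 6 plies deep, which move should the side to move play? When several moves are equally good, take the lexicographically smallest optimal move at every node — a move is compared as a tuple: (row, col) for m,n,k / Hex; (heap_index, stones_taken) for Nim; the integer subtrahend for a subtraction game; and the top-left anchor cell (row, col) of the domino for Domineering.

[(1,1,0,2)] O move#1: h0:-1:-1/(0,1,0,2), h1:-1:-1/(1,0,0,2), h3:-1:-1/(1,1,0,1), h3:-2:+1/(1,1,0,0)*
[(1,1,0,0)] X move#2: h0:-1:-1/(0,1,0,0)*, h1:-1:-1/(1,0,0,0)
[(0,1,0,0)] O move#3: h1:-1:+1/(0,0,0,0)*
[(0,0,0,0)] end (terminal -1, X#4); searched (1,1,0,2) to 6

O's best at [(1,1,0,2)]: h3:-2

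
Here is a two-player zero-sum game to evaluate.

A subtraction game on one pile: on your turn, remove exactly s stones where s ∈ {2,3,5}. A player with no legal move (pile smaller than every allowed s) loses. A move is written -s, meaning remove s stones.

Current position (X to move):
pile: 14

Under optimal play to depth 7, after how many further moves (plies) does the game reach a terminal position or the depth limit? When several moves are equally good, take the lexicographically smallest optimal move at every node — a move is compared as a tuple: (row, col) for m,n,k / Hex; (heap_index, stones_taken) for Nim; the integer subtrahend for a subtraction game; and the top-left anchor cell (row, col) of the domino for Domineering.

PV length from [14]: 4 plies

p1 X@[14]: -2[12]-1* -3[11]-1 -5[9]-1
p2 O@[12]: -2[10]-1 -3[9]-1 -5[7]+1*
p3 X@[7]: -2[5]-1* -3[4]-1 -5[2]-1
p4 O@[5]: -2[3]-1 -3[2]-1 -5[0]+1*
p5 X@[0] terminal -1; root [14] d7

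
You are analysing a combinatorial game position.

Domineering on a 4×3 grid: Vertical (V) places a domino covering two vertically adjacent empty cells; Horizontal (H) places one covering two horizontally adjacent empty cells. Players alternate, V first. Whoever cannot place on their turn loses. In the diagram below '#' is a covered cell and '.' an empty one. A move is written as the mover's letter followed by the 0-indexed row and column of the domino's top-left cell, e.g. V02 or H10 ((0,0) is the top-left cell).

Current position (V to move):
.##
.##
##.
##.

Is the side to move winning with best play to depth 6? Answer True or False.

V winning at [.##/.##/##./##.]: True

[.##/.##/##./##.] V move#1: V00:+1/###/###/##./##.*, V22:+1/.##/.##/###/###
[###/###/##./##.] end (terminal -1, H#2); searched .##/.##/##./##. to 6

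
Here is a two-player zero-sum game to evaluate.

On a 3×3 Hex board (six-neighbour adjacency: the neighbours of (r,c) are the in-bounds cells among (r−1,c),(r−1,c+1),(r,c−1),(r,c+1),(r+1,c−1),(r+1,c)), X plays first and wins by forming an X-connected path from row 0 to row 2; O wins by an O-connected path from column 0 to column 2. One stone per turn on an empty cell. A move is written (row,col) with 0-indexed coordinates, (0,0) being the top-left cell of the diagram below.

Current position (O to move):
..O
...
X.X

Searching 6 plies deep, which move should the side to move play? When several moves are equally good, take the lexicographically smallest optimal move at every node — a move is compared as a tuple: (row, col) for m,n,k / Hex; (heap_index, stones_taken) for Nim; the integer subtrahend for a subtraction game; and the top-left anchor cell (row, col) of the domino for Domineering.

O's best at [..O/.../X.X]: (0,1)

[..O/.../X.X] O move#1: (0,0):-1/O.O/.../X.X, (0,1):+1/.OO/.../X.X*, (1,0):+1/..O/O../X.X, (1,1):-1/..O/.O./X.X, (1,2):-1/..O/..O/X.X, (2,1):-1/..O/.../XOX
[.OO/.../X.X] X move#2: (0,0):-1/XOO/.../X.X*, (1,0):-1/.OO/X../X.X, (1,1):-1/.OO/.X./X.X, (1,2):-1/.OO/..X/X.X, (2,1):-1/.OO/.../XXX
[XOO/.../X.X] O move#3: (1,0):+1/XOO/O../X.X*, (1,1):-1/XOO/.O./X.X, (1,2):-1/XOO/..O/X.X, (2,1):-1/XOO/.../XOX
[XOO/O../X.X] end (terminal -1, X#4); searched ..O/.../X.X to 6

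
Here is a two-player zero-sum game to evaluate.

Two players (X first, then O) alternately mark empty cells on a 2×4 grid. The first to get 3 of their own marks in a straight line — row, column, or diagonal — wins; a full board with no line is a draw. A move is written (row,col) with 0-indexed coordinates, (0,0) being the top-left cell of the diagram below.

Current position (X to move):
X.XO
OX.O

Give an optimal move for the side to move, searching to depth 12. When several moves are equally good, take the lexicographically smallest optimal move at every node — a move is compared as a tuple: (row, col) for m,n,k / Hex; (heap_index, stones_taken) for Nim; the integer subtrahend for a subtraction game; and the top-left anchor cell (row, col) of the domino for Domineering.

X's best at [X.XO/OX.O]: (0,1)

ply 1, X at X.XO/OX.O | (0,1)=+1→XXXO/OX.O*; (1,2)=+0→X.XO/OXXO
ply 2: XXXO/OX.O is terminal -1 (O); from X.XO/OX.O depth 12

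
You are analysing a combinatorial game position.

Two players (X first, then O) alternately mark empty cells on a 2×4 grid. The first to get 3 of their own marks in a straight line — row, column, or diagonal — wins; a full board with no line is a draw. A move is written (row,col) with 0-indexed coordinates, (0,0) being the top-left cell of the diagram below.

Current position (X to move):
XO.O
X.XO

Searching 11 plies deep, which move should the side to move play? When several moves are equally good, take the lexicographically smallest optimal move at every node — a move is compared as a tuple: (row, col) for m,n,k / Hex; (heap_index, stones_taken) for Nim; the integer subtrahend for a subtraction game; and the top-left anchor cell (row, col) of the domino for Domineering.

X's best at [XO.O/X.XO]: (1,1)

ply 1, X at XO.O/X.XO | (0,2)=+0→XOXO/X.XO; (1,1)=+1→XO.O/XXXO*
ply 2: XO.O/XXXO is terminal -1 (O); from XO.O/X.XO depth 11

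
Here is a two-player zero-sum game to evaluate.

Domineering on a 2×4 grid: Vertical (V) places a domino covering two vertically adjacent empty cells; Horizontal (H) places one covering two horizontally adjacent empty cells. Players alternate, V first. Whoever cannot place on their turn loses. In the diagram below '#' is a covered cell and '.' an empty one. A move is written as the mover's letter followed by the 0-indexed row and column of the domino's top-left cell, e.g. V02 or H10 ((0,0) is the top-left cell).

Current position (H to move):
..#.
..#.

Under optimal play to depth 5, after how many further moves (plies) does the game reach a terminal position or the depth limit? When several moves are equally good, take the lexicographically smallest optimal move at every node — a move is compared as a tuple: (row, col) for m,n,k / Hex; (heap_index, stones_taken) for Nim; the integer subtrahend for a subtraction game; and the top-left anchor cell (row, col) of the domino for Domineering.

PV length from [..#./..#.]: 3 plies

ply 1, H at ..#./..#. | H00=+1→###./..#.*; H10=+1→..#./###.
ply 2, V at ###./..#. | V03=-1→####/..##*
ply 3, H at ####/..## | H10=+1→####/####*
ply 4: ####/#### is terminal -1 (V); from ..#./..#. depth 5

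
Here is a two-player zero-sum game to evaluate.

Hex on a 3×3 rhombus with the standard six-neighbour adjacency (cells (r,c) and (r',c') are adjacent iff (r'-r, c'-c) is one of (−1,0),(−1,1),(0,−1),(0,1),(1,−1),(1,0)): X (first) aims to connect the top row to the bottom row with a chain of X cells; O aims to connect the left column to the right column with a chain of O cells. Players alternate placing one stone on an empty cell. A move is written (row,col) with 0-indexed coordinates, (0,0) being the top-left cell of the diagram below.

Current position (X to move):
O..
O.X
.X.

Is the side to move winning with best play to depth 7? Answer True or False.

p1 X@[O../O.X/.X.]: (0,1)[OX./O.X/.X.]+1* (0,2)[O.X/O.X/.X.]+1 (1,1)[O../OXX/.X.]+1 (2,0)[O../O.X/XX.]-1 (2,2)[O../O.X/.XX]-1
p2 O@[OX./O.X/.X.]: (0,2)[OXO/O.X/.X.]-1* (1,1)[OX./OOX/.X.]-1 (2,0)[OX./O.X/OX.]-1 (2,2)[OX./O.X/.XO]-1
p3 X@[OXO/O.X/.X.]: (1,1)[OXO/OXX/.X.]+1* (2,0)[OXO/O.X/XX.]-1 (2,2)[OXO/O.X/.XX]-1
p4 O@[OXO/OXX/.X.] terminal -1; root [O../O.X/.X.] d7

X winning at [O../O.X/.X.]: True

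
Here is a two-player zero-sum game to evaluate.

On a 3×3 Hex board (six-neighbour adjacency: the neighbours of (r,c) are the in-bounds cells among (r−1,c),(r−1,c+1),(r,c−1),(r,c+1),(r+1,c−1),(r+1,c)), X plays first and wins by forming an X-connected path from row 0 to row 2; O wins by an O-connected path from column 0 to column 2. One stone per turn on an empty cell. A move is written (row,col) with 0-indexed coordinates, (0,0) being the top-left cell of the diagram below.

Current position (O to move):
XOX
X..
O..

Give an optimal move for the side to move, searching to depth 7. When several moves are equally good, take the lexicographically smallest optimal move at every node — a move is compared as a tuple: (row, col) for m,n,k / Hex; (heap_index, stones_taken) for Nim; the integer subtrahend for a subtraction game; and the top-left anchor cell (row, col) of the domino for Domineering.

p1 O@[XOX/X../O..]: (1,1)[XOX/XO./O..]-1 (1,2)[XOX/X.O/O..]+1* (2,1)[XOX/X../OO.]+1 (2,2)[XOX/X../O.O]-1
p2 X@[XOX/X.O/O..]: (1,1)[XOX/XXO/O..]-1* (2,1)[XOX/X.O/OX.]-1 (2,2)[XOX/X.O/O.X]-1
p3 O@[XOX/XXO/O..]: (2,1)[XOX/XXO/OO.]+1* (2,2)[XOX/XXO/O.O]-1
p4 X@[XOX/XXO/OO.] terminal -1; root [XOX/X../O..] d7

O's best at [XOX/X../O..]: (1,2)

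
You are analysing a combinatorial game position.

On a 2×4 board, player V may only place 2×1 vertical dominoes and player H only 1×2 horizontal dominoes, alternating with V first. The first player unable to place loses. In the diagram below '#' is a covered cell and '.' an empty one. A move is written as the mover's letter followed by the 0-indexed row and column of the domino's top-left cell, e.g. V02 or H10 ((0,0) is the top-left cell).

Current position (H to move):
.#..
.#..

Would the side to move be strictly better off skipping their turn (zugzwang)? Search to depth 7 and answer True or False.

zugzwang(.#../.#.., H) = False

[.#../.#..] H move#1: H02:+1/.###/.#..*, H12:+1/.#../.###
[.###/.#..] V move#2: V00:-1/####/##..*
[####/##..] H move#3: H12:+1/####/####*
[####/####] end (terminal -1, V#4); searched .#../.#.. to 7
if H skipped the turn, V would face:
~ [.#../.#..] V move#1: V00:-1/##../##.., V02:+1/.##./.##.*, V03:+1/.#.#/.#.#
~ [.##./.##.] end (terminal -1, H#2); searched .#../.#.. to 7
compare (H): move=+1 vs pass=-1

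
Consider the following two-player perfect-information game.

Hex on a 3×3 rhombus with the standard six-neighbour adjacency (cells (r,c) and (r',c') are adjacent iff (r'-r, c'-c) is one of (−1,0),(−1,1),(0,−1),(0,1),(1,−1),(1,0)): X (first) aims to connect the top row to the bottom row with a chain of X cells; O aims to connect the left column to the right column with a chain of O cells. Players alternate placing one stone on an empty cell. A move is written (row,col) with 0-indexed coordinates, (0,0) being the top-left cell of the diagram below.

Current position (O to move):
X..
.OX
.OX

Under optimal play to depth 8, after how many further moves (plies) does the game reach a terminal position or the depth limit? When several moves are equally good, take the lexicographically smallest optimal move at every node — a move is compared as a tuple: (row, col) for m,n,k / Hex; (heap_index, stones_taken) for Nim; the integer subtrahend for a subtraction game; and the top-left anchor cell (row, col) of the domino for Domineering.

ply 1, O at X../.OX/.OX | (0,1)=-1→XO./.OX/.OX; (0,2)=+1→X.O/.OX/.OX*; (1,0)=-1→X../OOX/.OX; (2,0)=-1→X../.OX/OOX
ply 2, X at X.O/.OX/.OX | (0,1)=-1→XXO/.OX/.OX*; (1,0)=-1→X.O/XOX/.OX; (2,0)=-1→X.O/.OX/XOX
ply 3, O at XXO/.OX/.OX | (1,0)=+1→XXO/OOX/.OX*; (2,0)=+1→XXO/.OX/OOX
ply 4: XXO/OOX/.OX is terminal -1 (X); from X../.OX/.OX depth 8

PV length from [X../.OX/.OX]: 3 plies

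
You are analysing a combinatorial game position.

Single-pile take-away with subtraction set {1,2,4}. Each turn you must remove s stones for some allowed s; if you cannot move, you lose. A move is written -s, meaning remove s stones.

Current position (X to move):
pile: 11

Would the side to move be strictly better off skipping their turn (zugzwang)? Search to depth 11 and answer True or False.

zugzwang(11, X) = False

p1 X@[11]: -1[10]-1 -2[9]+1* -4[7]-1
p2 O@[9]: -1[8]-1* -2[7]-1 -4[5]-1
p3 X@[8]: -1[7]-1 -2[6]+1* -4[4]-1
p4 O@[6]: -1[5]-1* -2[4]-1 -4[2]-1
p5 X@[5]: -1[4]-1 -2[3]+1* -4[1]-1
p6 O@[3]: -1[2]-1* -2[1]-1
p7 X@[2]: -1[1]-1 -2[0]+1*
p8 O@[0] terminal -1; root [11] d11
pass branch (O moves first from the same position):
  | p1 O@[11]: -1[10]-1 -2[9]+1* -4[7]-1
  | p2 X@[9]: -1[8]-1* -2[7]-1 -4[5]-1
  | p3 O@[8]: -1[7]-1 -2[6]+1* -4[4]-1
  | p4 X@[6]: -1[5]-1* -2[4]-1 -4[2]-1
  | p5 O@[5]: -1[4]-1 -2[3]+1* -4[1]-1
  | p6 X@[3]: -1[2]-1* -2[1]-1
  | p7 O@[2]: -1[1]-1 -2[0]+1*
  | p8 X@[0] terminal -1; root [11] d11
X moving scores +1; X passing scores -1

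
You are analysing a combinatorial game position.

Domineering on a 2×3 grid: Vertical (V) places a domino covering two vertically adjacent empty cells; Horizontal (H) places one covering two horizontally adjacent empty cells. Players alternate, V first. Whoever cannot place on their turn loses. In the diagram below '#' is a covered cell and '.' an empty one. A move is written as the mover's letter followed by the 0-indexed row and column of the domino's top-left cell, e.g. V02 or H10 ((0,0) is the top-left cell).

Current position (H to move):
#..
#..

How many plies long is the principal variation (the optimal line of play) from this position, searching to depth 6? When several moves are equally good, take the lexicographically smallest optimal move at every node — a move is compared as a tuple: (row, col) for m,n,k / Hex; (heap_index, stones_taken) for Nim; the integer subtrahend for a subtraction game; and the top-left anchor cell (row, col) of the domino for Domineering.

ply 1, H at #../#.. | H01=+1→###/#..*; H11=+1→#../###
ply 2: ###/#.. is terminal -1 (V); from #../#.. depth 6

PV length from [#../#..]: 1 ply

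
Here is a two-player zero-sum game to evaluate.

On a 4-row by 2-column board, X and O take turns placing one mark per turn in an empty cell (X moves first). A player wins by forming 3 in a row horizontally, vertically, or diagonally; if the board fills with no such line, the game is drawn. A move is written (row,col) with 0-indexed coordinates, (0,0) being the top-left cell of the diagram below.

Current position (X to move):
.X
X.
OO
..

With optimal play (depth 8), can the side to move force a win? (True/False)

ply 1, X at .X/X./OO/.. | (0,0)=+0→XX/X./OO/..*; (1,1)=+0→.X/XX/OO/..; (3,0)=+0→.X/X./OO/X.; (3,1)=+0→.X/X./OO/.X
ply 2, O at XX/X./OO/.. | (1,1)=+0→XX/XO/OO/..*; (3,0)=+0→XX/X./OO/O.; (3,1)=+0→XX/X./OO/.O
ply 3, X at XX/XO/OO/.. | (3,0)=-1→XX/XO/OO/X.; (3,1)=+0→XX/XO/OO/.X*
ply 4, O at XX/XO/OO/.X | (3,0)=+0→XX/XO/OO/OX*
ply 5: XX/XO/OO/OX is terminal +0 (X); from .X/X./OO/.. depth 8

X winning at [.X/X./OO/..]: False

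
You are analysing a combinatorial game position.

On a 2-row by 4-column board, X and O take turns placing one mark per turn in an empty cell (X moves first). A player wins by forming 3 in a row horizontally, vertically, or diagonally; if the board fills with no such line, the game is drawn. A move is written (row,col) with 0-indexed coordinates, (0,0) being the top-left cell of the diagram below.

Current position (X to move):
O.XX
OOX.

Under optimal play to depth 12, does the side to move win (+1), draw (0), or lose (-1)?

[O.XX/OOX.] X move#1: (0,1):+1/OXXX/OOX.*, (1,3):+0/O.XX/OOXX
[OXXX/OOX.] end (terminal -1, O#2); searched O.XX/OOX. to 12

value(O.XX/OOX., X) = +1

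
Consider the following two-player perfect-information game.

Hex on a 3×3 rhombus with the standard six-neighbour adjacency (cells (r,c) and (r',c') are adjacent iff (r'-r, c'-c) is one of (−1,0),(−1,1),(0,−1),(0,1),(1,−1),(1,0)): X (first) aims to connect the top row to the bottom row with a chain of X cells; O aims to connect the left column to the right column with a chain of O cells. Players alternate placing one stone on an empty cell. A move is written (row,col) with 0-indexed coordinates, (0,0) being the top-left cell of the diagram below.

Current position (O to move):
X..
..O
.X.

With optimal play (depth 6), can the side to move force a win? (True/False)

[X../..O/.X.] O move#1: (0,1):-1/XO./..O/.X., (0,2):-1/X.O/..O/.X., (1,0):-1/X../O.O/.X., (1,1):+1/X../.OO/.X.*, (2,0):-1/X../..O/OX., (2,2):-1/X../..O/.XO
[X../.OO/.X.] X move#2: (0,1):-1/XX./.OO/.X.*, (0,2):-1/X.X/.OO/.X., (1,0):-1/X../XOO/.X., (2,0):-1/X../.OO/XX., (2,2):-1/X../.OO/.XX
[XX./.OO/.X.] O move#3: (0,2):+1/XXO/.OO/.X.*, (1,0):+1/XX./OOO/.X., (2,0):+1/XX./.OO/OX., (2,2):+1/XX./.OO/.XO
[XXO/.OO/.X.] X move#4: (1,0):-1/XXO/XOO/.X.*, (2,0):-1/XXO/.OO/XX., (2,2):-1/XXO/.OO/.XX
[XXO/XOO/.X.] O move#5: (2,0):+1/XXO/XOO/OX.*, (2,2):-1/XXO/XOO/.XO
[XXO/XOO/OX.] end (terminal -1, X#6); searched X../..O/.X. to 6

O winning at [X../..O/.X.]: True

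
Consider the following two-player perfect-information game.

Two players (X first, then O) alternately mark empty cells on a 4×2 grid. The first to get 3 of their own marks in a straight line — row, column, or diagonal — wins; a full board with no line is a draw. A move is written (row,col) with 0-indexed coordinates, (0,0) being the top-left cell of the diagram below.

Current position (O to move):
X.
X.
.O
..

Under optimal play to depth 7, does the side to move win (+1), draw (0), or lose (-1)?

value(X./X./.O/.., O) = 0

[X./X./.O/..] O move#1: (0,1):-1/XO/X./.O/.., (1,1):-1/X./XO/.O/.., (2,0):+0/X./X./OO/..*, (3,0):-1/X./X./.O/O., (3,1):-1/X./X./.O/.O
[X./X./OO/..] X move#2: (0,1):+0/XX/X./OO/..*, (1,1):+0/X./XX/OO/.., (3,0):-1/X./X./OO/X., (3,1):+0/X./X./OO/.X
[XX/X./OO/..] O move#3: (1,1):+0/XX/XO/OO/..*, (3,0):+0/XX/X./OO/O., (3,1):+0/XX/X./OO/.O
[XX/XO/OO/..] X move#4: (3,0):-1/XX/XO/OO/X., (3,1):+0/XX/XO/OO/.X*
[XX/XO/OO/.X] O move#5: (3,0):+0/XX/XO/OO/OX*
[XX/XO/OO/OX] end (terminal +0, X#6); searched X./X./.O/.. to 7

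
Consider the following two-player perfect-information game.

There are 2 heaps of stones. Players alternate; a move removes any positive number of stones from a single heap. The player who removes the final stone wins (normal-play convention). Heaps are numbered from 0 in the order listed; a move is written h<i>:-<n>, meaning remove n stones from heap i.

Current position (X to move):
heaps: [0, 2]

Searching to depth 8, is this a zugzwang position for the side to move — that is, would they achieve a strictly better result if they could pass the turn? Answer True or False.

zugzwang((0,2), X) = False

p1 X@[(0,2)]: h1:-1[(0,1)]-1 h1:-2[(0,0)]+1*
p2 O@[(0,0)] terminal -1; root [(0,2)] d8
pass branch (O moves first from the same position):
  | p1 O@[(0,2)]: h1:-1[(0,1)]-1 h1:-2[(0,0)]+1*
  | p2 X@[(0,0)] terminal -1; root [(0,2)] d8
X moving scores +1; X passing scores -1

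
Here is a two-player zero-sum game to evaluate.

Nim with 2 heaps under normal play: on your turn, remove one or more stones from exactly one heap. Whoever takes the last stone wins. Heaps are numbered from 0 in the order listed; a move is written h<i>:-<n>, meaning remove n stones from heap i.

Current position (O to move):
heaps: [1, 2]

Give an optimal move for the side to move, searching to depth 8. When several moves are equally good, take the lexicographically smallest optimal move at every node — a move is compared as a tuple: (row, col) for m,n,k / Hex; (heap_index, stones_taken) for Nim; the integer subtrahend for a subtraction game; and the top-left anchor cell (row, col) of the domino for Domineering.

p1 O@[(1,2)]: h0:-1[(0,2)]-1 h1:-1[(1,1)]+1* h1:-2[(1,0)]-1
p2 X@[(1,1)]: h0:-1[(0,1)]-1* h1:-1[(1,0)]-1
p3 O@[(0,1)]: h1:-1[(0,0)]+1*
p4 X@[(0,0)] terminal -1; root [(1,2)] d8

O's best at [(1,2)]: h1:-1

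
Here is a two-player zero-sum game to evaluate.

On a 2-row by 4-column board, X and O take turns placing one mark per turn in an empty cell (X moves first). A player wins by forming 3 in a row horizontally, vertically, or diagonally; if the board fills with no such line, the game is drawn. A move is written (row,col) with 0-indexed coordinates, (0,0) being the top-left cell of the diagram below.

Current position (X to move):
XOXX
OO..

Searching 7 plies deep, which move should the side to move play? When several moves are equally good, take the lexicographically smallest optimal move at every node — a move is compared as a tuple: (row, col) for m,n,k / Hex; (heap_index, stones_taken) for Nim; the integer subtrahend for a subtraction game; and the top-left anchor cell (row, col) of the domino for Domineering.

[XOXX/OO..] X move#1: (1,2):+0/XOXX/OOX.*, (1,3):-1/XOXX/OO.X
[XOXX/OOX.] O move#2: (1,3):+0/XOXX/OOXO*
[XOXX/OOXO] end (terminal +0, X#3); searched XOXX/OO.. to 7

X's best at [XOXX/OO..]: (1,2)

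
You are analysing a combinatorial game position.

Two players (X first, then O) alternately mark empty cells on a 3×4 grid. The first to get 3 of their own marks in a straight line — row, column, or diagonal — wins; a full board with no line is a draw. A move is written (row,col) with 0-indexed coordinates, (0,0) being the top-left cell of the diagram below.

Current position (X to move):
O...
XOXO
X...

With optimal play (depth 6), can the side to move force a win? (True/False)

X winning at [O.../XOXO/X...]: True

ply 1, X at O.../XOXO/X... | (0,1)=-1→OX../XOXO/X...; (0,2)=-1→O.X./XOXO/X...; (0,3)=-1→O..X/XOXO/X...; (2,1)=-1→O.../XOXO/XX..; (2,2)=+1→O.../XOXO/X.X.*; (2,3)=-1→O.../XOXO/X..X
ply 2, O at O.../XOXO/X.X. | (0,1)=-1→OO../XOXO/X.X.*; (0,2)=-1→O.O./XOXO/X.X.; (0,3)=-1→O..O/XOXO/X.X.; (2,1)=-1→O.../XOXO/XOX.; (2,3)=-1→O.../XOXO/X.XO
ply 3, X at OO../XOXO/X.X. | (0,2)=+1→OOX./XOXO/X.X.*; (0,3)=-1→OO.X/XOXO/X.X.; (2,1)=+1→OO../XOXO/XXX.; (2,3)=-1→OO../XOXO/X.XX
ply 4: OOX./XOXO/X.X. is terminal -1 (O); from O.../XOXO/X... depth 6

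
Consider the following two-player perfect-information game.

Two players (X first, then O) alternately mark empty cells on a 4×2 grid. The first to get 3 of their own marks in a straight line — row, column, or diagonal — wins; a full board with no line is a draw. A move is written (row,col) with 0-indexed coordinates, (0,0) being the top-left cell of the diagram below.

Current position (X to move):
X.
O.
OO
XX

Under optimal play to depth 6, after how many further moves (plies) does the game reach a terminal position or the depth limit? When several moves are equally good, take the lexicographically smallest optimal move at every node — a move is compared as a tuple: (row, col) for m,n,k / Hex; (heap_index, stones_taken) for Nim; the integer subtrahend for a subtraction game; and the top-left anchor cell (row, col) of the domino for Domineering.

PV length from [X./O./OO/XX]: 2 plies

ply 1, X at X./O./OO/XX | (0,1)=+0→XX/O./OO/XX*; (1,1)=+0→X./OX/OO/XX
ply 2, O at XX/O./OO/XX | (1,1)=+0→XX/OO/OO/XX*
ply 3: XX/OO/OO/XX is terminal +0 (X); from X./O./OO/XX depth 6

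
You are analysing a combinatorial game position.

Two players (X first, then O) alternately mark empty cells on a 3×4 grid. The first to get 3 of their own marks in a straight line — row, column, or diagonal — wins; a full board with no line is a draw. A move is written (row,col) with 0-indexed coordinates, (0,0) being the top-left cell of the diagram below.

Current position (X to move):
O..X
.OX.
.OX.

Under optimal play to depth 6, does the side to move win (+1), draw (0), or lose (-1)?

value(O..X/.OX./.OX., X) = +1

p1 X@[O..X/.OX./.OX.]: (0,1)[OX.X/.OX./.OX.]+1* (0,2)[O.XX/.OX./.OX.]+1 (1,0)[O..X/XOX./.OX.]-1 (1,3)[O..X/.OXX/.OX.]-1 (2,0)[O..X/.OX./XOX.]-1 (2,3)[O..X/.OX./.OXX]-1
p2 O@[OX.X/.OX./.OX.]: (0,2)[OXOX/.OX./.OX.]-1* (1,0)[OX.X/OOX./.OX.]-1 (1,3)[OX.X/.OXO/.OX.]-1 (2,0)[OX.X/.OX./OOX.]-1 (2,3)[OX.X/.OX./.OXO]-1
p3 X@[OXOX/.OX./.OX.]: (1,0)[OXOX/XOX./.OX.]-1 (1,3)[OXOX/.OXX/.OX.]-1 (2,0)[OXOX/.OX./XOX.]+0 (2,3)[OXOX/.OX./.OXX]+1*
p4 O@[OXOX/.OX./.OXX] terminal -1; root [O..X/.OX./.OX.] d6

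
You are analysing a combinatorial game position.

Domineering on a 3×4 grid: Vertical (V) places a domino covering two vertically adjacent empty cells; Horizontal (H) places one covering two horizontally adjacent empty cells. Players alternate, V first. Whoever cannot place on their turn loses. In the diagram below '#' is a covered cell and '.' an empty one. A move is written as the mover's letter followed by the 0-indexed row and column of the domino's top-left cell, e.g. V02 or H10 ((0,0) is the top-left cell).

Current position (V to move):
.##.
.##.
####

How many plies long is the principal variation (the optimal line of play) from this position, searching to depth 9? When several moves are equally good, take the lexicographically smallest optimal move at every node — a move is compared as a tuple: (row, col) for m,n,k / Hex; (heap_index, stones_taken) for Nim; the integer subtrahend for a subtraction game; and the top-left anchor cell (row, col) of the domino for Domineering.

ply 1, V at .##./.##./#### | V00=+1→###./###./####*; V03=+1→.###/.###/####
ply 2: ###./###./#### is terminal -1 (H); from .##./.##./#### depth 9

PV length from [.##./.##./####]: 1 ply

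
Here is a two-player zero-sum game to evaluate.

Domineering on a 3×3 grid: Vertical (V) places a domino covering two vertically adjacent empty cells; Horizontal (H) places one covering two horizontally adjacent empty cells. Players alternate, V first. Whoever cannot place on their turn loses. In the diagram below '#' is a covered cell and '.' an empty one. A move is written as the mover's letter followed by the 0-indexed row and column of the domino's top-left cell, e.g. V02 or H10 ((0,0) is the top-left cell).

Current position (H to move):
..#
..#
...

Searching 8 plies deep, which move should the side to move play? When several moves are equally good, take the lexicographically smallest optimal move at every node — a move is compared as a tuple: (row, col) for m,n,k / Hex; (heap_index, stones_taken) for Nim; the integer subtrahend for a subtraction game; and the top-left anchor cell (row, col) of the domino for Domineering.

p1 H@[..#/..#/...]: H00[###/..#/...]-1 H10[..#/###/...]+1* H20[..#/..#/##.]-1 H21[..#/..#/.##]-1
p2 V@[..#/###/...] terminal -1; root [..#/..#/...] d8

H's best at [..#/..#/...]: H10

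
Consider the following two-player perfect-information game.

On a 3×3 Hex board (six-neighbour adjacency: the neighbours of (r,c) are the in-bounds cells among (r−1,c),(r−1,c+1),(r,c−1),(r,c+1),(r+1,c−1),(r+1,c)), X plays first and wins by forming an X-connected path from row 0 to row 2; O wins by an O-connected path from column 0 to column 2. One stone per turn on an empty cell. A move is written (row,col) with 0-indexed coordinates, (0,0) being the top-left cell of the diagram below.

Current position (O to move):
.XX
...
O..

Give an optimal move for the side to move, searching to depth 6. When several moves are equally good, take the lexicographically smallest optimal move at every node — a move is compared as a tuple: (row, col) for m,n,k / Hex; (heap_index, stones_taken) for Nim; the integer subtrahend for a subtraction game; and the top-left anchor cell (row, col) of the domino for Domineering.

[.XX/.../O..] O move#1: (0,0):-1/OXX/.../O.., (1,0):-1/.XX/O../O.., (1,1):-1/.XX/.O./O.., (1,2):+1/.XX/..O/O..*, (2,1):+1/.XX/.../OO., (2,2):-1/.XX/.../O.O
[.XX/..O/O..] X move#2: (0,0):-1/XXX/..O/O..*, (1,0):-1/.XX/X.O/O.., (1,1):-1/.XX/.XO/O.., (2,1):-1/.XX/..O/OX., (2,2):-1/.XX/..O/O.X
[XXX/..O/O..] O move#3: (1,0):+1/XXX/O.O/O..*, (1,1):+1/XXX/.OO/O.., (2,1):+1/XXX/..O/OO., (2,2):+1/XXX/..O/O.O
[XXX/O.O/O..] X move#4: (1,1):-1/XXX/OXO/O..*, (2,1):-1/XXX/O.O/OX., (2,2):-1/XXX/O.O/O.X
[XXX/OXO/O..] O move#5: (2,1):+1/XXX/OXO/OO.*, (2,2):-1/XXX/OXO/O.O
[XXX/OXO/OO.] end (terminal -1, X#6); searched .XX/.../O.. to 6

O's best at [.XX/.../O..]: (1,2)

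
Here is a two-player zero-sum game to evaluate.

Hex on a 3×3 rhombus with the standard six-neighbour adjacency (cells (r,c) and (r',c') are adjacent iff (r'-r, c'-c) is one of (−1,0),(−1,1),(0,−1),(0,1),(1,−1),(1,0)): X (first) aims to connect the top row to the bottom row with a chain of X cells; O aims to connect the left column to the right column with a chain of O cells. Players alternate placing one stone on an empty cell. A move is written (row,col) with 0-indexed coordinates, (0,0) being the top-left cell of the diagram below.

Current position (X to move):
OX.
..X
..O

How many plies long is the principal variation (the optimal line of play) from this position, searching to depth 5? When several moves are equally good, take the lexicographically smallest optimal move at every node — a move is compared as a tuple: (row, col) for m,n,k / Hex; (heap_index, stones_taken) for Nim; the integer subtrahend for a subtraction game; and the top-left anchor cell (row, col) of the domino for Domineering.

p1 X@[OX./..X/..O]: (0,2)[OXX/..X/..O]+1* (1,0)[OX./X.X/..O]+1 (1,1)[OX./.XX/..O]+1 (2,0)[OX./..X/X.O]+1 (2,1)[OX./..X/.XO]+1
p2 O@[OXX/..X/..O]: (1,0)[OXX/O.X/..O]-1* (1,1)[OXX/.OX/..O]-1 (2,0)[OXX/..X/O.O]-1 (2,1)[OXX/..X/.OO]-1
p3 X@[OXX/O.X/..O]: (1,1)[OXX/OXX/..O]+1* (2,0)[OXX/O.X/X.O]+1 (2,1)[OXX/O.X/.XO]+1
p4 O@[OXX/OXX/..O]: (2,0)[OXX/OXX/O.O]-1* (2,1)[OXX/OXX/.OO]-1
p5 X@[OXX/OXX/O.O]: (2,1)[OXX/OXX/OXO]+1*
p6 O@[OXX/OXX/OXO] terminal -1; root [OX./..X/..O] d5

PV length from [OX./..X/..O]: 5 plies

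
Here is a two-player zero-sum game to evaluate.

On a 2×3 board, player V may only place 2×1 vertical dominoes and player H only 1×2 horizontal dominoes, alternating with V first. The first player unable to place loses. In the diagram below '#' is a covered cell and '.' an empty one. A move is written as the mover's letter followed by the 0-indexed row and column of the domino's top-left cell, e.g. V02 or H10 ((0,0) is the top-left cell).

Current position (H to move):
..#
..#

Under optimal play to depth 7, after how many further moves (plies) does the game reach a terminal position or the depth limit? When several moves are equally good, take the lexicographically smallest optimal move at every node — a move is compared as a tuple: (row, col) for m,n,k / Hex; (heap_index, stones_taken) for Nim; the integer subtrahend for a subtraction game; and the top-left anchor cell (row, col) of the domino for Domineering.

p1 H@[..#/..#]: H00[###/..#]+1* H10[..#/###]+1
p2 V@[###/..#] terminal -1; root [..#/..#] d7

PV length from [..#/..#]: 1 ply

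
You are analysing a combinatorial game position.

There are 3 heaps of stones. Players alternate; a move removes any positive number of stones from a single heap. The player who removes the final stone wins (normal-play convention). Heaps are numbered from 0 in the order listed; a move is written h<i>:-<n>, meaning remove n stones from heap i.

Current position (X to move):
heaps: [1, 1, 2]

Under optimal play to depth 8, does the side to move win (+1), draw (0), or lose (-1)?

ply 1, X at (1,1,2) | h0:-1=-1→(0,1,2); h1:-1=-1→(1,0,2); h2:-1=-1→(1,1,1); h2:-2=+1→(1,1,0)*
ply 2, O at (1,1,0) | h0:-1=-1→(0,1,0)*; h1:-1=-1→(1,0,0)
ply 3, X at (0,1,0) | h1:-1=+1→(0,0,0)*
ply 4: (0,0,0) is terminal -1 (O); from (1,1,2) depth 8

value((1,1,2), X) = +1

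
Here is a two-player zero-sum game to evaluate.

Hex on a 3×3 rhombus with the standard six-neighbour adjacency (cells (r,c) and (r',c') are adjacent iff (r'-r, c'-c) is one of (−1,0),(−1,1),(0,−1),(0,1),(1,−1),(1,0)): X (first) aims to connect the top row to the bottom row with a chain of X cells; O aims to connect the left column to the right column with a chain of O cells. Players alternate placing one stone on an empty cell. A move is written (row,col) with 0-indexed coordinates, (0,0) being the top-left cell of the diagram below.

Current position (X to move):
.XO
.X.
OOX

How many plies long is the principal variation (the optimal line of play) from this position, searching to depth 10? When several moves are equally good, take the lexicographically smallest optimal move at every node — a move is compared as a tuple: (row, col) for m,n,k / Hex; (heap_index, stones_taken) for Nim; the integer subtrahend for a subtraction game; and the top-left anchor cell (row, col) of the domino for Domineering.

PV length from [.XO/.X./OOX]: 1 ply

p1 X@[.XO/.X./OOX]: (0,0)[XXO/.X./OOX]-1 (1,0)[.XO/XX./OOX]-1 (1,2)[.XO/.XX/OOX]+1*
p2 O@[.XO/.XX/OOX] terminal -1; root [.XO/.X./OOX] d10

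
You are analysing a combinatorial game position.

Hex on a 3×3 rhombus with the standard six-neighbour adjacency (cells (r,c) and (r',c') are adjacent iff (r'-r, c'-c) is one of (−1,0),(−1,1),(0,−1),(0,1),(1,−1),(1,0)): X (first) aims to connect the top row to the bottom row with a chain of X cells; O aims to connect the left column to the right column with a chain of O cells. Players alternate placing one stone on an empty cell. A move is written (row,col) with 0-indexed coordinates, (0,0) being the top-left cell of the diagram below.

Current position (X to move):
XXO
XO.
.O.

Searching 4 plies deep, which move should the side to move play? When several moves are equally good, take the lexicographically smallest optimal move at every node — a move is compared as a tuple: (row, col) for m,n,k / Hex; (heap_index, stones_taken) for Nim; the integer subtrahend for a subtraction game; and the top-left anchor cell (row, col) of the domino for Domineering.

X's best at [XXO/XO./.O.]: (2,0)

p1 X@[XXO/XO./.O.]: (1,2)[XXO/XOX/.O.]-1 (2,0)[XXO/XO./XO.]+1* (2,2)[XXO/XO./.OX]-1
p2 O@[XXO/XO./XO.] terminal -1; root [XXO/XO./.O.] d4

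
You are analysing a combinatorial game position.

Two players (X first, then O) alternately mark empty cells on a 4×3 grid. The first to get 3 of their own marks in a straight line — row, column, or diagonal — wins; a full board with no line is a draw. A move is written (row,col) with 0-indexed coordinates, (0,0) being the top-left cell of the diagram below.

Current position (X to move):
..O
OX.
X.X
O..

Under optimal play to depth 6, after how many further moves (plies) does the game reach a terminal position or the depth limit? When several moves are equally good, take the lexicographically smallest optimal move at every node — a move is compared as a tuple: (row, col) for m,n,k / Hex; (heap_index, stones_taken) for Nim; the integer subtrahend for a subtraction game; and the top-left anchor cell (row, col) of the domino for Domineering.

PV length from [..O/OX./X.X/O..]: 1 ply

[..O/OX./X.X/O..] X move#1: (0,0):+1/X.O/OX./X.X/O..*, (0,1):+1/.XO/OX./X.X/O.., (1,2):+1/..O/OXX/X.X/O.., (2,1):+1/..O/OX./XXX/O.., (3,1):+1/..O/OX./X.X/OX., (3,2):+1/..O/OX./X.X/O.X
[X.O/OX./X.X/O..] end (terminal -1, O#2); searched ..O/OX./X.X/O.. to 6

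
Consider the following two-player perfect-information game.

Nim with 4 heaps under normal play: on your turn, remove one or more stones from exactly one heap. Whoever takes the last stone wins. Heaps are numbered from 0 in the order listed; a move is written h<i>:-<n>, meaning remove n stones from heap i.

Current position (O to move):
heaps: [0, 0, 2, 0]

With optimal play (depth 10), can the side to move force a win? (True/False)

O winning at [(0,0,2,0)]: True

[(0,0,2,0)] O move#1: h2:-1:-1/(0,0,1,0), h2:-2:+1/(0,0,0,0)*
[(0,0,0,0)] end (terminal -1, X#2); searched (0,0,2,0) to 10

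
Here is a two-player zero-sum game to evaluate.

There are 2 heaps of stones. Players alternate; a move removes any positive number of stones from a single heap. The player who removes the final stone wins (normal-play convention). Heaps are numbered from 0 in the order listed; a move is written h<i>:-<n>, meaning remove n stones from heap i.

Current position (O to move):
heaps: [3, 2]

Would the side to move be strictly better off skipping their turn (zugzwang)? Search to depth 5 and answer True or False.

ply 1, O at (3,2) | h0:-1=+1→(2,2)*; h0:-2=-1→(1,2); h0:-3=-1→(0,2); h1:-1=-1→(3,1); h1:-2=-1→(3,0)
ply 2, X at (2,2) | h0:-1=-1→(1,2)*; h0:-2=-1→(0,2); h1:-1=-1→(2,1); h1:-2=-1→(2,0)
ply 3, O at (1,2) | h0:-1=-1→(0,2); h1:-1=+1→(1,1)*; h1:-2=-1→(1,0)
ply 4, X at (1,1) | h0:-1=-1→(0,1)*; h1:-1=-1→(1,0)
ply 5, O at (0,1) | h1:-1=+1→(0,0)*
ply 6: (0,0) is terminal -1 (X); from (3,2) depth 5
if O skipped the turn, X would face:
~ ply 1, X at (3,2) | h0:-1=+1→(2,2)*; h0:-2=-1→(1,2); h0:-3=-1→(0,2); h1:-1=-1→(3,1); h1:-2=-1→(3,0)
~ ply 2, O at (2,2) | h0:-1=-1→(1,2)*; h0:-2=-1→(0,2); h1:-1=-1→(2,1); h1:-2=-1→(2,0)
~ ply 3, X at (1,2) | h0:-1=-1→(0,2); h1:-1=+1→(1,1)*; h1:-2=-1→(1,0)
~ ply 4, O at (1,1) | h0:-1=-1→(0,1)*; h1:-1=-1→(1,0)
~ ply 5, X at (0,1) | h1:-1=+1→(0,0)*
~ ply 6: (0,0) is terminal -1 (O); from (3,2) depth 5
compare (O): move=+1 vs pass=-1

zugzwang((3,2), O) = False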